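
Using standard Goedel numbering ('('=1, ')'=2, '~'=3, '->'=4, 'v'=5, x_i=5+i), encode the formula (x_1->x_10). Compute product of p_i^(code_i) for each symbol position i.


Formula: (x_1->x_10)
Symbol codes: [1, 6, 4, 15, 2]
Primes: [2, 3, 5, 7, 11]
p_1^1 = 2^1 = 2
p_2^6 = 3^6 = 729
p_3^4 = 5^4 = 625
p_4^15 = 7^15 = 4747561509943
p_5^2 = 11^2 = 121
Product = 523472066538202608750

523472066538202608750


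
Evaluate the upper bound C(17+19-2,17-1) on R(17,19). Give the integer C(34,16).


R(17,19) <= C(17+19-2, 17-1) = C(34, 16)
C(34, 16) = 34! / (16! * 18!)
= 2203961430

2203961430


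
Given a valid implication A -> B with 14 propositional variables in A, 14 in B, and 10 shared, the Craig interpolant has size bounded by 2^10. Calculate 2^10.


Shared atoms = 10
Craig interpolant size bound = 2^10
= 1024

1024


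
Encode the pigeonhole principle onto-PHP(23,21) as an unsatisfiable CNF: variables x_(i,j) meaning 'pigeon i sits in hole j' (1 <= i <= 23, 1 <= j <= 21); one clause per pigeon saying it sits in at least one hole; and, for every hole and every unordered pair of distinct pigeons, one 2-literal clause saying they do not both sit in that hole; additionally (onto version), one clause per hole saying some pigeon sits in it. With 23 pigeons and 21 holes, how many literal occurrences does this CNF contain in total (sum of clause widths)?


onto-PHP(23,21): 23 pigeons, 21 holes, 23*21 = 483 variables.
- pigeon clauses: one per pigeon -> 23 clauses of width 21 -> 483 literals
- hole clauses: 21 holes * C(23,2) = 21 * 253 -> 5313 clauses of width 2 -> 10626 literals
- onto clauses: one per hole -> 21 clauses of width 23 -> 483 literals
Total literal occurrences = 483 + 10626 + 483 = 11592

11592


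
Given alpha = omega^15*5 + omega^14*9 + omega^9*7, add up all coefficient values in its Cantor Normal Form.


CNF: omega^15*5 + omega^14*9 + omega^9*7
Coefficients: 5 + 9 + 7 = 21

21


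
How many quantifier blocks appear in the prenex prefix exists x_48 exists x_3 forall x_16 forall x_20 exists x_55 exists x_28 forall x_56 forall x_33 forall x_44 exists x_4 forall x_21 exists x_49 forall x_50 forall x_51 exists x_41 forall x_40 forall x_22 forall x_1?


Alternations = 9.
Blocks = alternations + 1 = 10

10


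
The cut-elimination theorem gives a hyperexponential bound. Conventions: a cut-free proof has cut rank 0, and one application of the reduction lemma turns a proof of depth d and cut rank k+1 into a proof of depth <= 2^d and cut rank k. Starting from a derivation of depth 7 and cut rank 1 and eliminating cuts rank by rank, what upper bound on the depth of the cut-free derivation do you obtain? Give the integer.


Each rank reduction sends depth d to at most 2^d; cut rank r needs r reductions.
2_0(7) = 7
2_1(7) = 2^7 = 128
Cut-free depth bound = 128

128


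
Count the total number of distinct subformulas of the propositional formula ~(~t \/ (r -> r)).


Formula: ~(~t \/ (r -> r))
Subformulas found:
  1. r
  2. t
  3. ~t
  4. (r -> r)
  5. (~t \/ (r -> r))
  6. ~(~t \/ (r -> r))
Total distinct subformulas = 6

6


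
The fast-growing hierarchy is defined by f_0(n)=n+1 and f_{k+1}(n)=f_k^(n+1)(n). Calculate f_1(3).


f_1(3) = f_0^4(3)
f_0 adds 1 each time, applied 4 times.
f_1(3) = 3 + 4 = 7

7


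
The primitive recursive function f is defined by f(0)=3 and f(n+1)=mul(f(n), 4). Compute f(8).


f(0) = 3
f(1) = mul(f(0), 4) = mul(3, 4) = 12
f(2) = mul(f(1), 4) = mul(12, 4) = 48
f(3) = mul(f(2), 4) = mul(48, 4) = 192
f(4) = mul(f(3), 4) = mul(192, 4) = 768
f(5) = mul(f(4), 4) = mul(768, 4) = 3072
f(6) = mul(f(5), 4) = mul(3072, 4) = 12288
f(7) = mul(f(6), 4) = mul(12288, 4) = 49152
f(8) = mul(f(7), 4) = mul(49152, 4) = 196608


196608


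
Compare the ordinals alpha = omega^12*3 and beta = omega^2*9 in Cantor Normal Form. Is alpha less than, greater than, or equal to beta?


Compare term by term from highest exponent:
alpha = omega^12*3
beta = omega^2*9
Term 1: alpha has omega^12*3, beta has omega^2*9
Result: alpha > beta

alpha > beta


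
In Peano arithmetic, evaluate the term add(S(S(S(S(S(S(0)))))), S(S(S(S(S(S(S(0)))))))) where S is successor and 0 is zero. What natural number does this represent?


add(S^6(0), S^7(0)):
S^6(0) = 6
S^7(0) = 7
6 + 7 = 13

13


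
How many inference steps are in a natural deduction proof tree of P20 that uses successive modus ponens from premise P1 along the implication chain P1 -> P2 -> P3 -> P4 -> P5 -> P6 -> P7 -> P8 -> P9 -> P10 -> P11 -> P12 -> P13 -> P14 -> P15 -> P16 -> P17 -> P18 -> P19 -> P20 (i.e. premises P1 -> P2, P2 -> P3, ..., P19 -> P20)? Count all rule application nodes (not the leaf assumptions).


We have a chain: P1 -> P2 -> P3 -> P4 -> P5 -> P6 -> P7 -> P8 -> P9 -> P10 -> P11 -> P12 -> P13 -> P14 -> P15 -> P16 -> P17 -> P18 -> P19 -> P20.
Each modus ponens application produces the next variable.
The chain has 20 propositions, so 20-1 = 19 modus ponens steps.
Total inference nodes = 19

19


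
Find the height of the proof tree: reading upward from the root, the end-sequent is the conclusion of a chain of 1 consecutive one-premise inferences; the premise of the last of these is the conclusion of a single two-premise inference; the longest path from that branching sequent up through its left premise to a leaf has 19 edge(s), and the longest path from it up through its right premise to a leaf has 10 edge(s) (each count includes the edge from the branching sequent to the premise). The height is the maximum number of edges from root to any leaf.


Longest path through the left premise: 19 edges (measured from the branching sequent)
Longest path through the right premise: 10 edges
Height of the subtree rooted at the branching sequent: max(19, 10) = 19
The branching sequent sits 1 edges above the root (the chain of one-premise inferences), so height = 19 + 1 = 20

20


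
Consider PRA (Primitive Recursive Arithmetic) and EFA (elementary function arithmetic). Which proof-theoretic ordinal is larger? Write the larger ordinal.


Proof-theoretic ordinal of PRA (Primitive Recursive Arithmetic): omega^omega
Proof-theoretic ordinal of EFA (elementary function arithmetic): omega^3
Comparing: omega^3 < omega^omega.
The larger ordinal is omega^omega (from PRA (Primitive Recursive Arithmetic)).

omega^omega


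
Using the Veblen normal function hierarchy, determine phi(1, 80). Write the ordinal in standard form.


phi(1, 80):
phi(1, beta) = epsilon_beta (the beta-th epsilon number).
phi(1, 80) = epsilon_80

epsilon_80


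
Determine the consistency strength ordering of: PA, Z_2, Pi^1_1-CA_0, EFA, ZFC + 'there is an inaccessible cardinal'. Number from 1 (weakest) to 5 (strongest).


Ordering by consistency strength:
1. EFA
2. PA
3. Pi^1_1-CA_0
4. Z_2
5. ZFC + 'there is an inaccessible cardinal'


PA=2, Z_2=4, Pi^1_1-CA_0=3, EFA=1, ZFC + 'there is an inaccessible cardinal'=5


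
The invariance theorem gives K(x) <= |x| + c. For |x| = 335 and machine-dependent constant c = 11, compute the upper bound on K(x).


K(x) <= |x| + c = 335 + 11 = 346

346


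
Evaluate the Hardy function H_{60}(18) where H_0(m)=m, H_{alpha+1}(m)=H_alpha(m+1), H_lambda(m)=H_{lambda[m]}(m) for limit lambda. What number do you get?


H_60(18):
For finite ordinals k, H_k(n) = n + k (each successor step adds 1).
H_60(18) = 18 + 60 = 78

78


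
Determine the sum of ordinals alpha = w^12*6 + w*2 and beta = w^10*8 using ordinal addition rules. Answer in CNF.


Ordinal addition (w^12*6 + w*2) + w^10*8:
alpha's leading term has exponent 12 > beta's exponent 10, so it survives.
alpha's tail term has exponent 1 < beta's exponent 10, so it is absorbed by beta.
In ordinal addition, any term followed by a strictly larger-exponent term is absorbed.
Result = w^12*6 + w^10*8

w^12*6 + w^10*8


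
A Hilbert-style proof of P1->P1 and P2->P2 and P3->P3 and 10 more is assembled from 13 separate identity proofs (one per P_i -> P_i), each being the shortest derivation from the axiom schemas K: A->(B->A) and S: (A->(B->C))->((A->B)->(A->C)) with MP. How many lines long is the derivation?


The shortest proof of A->A from K and S in the Hilbert calculus has exactly 5 lines:
(1) K instance A->((A->A)->A), (2) S instance, (3) MP on 1,2, (4) K instance A->(A->A), (5) MP on 3,4.
For 13 independent identities: 13 * 5 = 65 lines total.

65


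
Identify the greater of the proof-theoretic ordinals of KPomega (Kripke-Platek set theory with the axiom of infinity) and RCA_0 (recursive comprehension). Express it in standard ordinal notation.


Proof-theoretic ordinal of KPomega (Kripke-Platek set theory with the axiom of infinity): psi_0(epsilon_{Omega+1})
Proof-theoretic ordinal of RCA_0 (recursive comprehension): omega^omega
Comparing: omega^omega < psi_0(epsilon_{Omega+1}).
The larger ordinal is psi_0(epsilon_{Omega+1}) (from KPomega (Kripke-Platek set theory with the axiom of infinity)).

psi_0(epsilon_{Omega+1})


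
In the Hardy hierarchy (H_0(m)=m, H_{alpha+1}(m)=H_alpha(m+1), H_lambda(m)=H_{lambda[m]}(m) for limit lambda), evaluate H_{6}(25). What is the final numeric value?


H_6(25):
For finite ordinals k, H_k(n) = n + k (each successor step adds 1).
H_6(25) = 25 + 6 = 31

31


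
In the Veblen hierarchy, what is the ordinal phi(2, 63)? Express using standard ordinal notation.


phi(2, 63):
phi(2, beta) = zeta_beta (the beta-th zeta number, fixed point of epsilon).
phi(2, 63) = zeta_63

zeta_63


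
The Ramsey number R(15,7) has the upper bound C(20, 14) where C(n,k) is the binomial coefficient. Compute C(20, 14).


R(15,7) <= C(15+7-2, 15-1) = C(20, 14)
C(20, 14) = 20! / (14! * 6!)
= 38760

38760


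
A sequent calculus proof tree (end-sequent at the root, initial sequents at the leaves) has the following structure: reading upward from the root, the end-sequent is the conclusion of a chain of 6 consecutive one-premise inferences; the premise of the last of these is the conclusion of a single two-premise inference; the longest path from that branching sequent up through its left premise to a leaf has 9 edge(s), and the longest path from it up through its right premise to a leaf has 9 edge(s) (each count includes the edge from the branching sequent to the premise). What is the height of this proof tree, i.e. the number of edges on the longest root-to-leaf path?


Longest path through the left premise: 9 edges (measured from the branching sequent)
Longest path through the right premise: 9 edges
Height of the subtree rooted at the branching sequent: max(9, 9) = 9
The branching sequent sits 6 edges above the root (the chain of one-premise inferences), so height = 9 + 6 = 15

15


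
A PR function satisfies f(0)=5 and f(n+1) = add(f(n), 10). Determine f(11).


f(0) = 5
f(1) = add(f(0), 10) = add(5, 10) = 15
f(2) = add(f(1), 10) = add(15, 10) = 25
f(3) = add(f(2), 10) = add(25, 10) = 35
f(4) = add(f(3), 10) = add(35, 10) = 45
f(5) = add(f(4), 10) = add(45, 10) = 55
f(6) = add(f(5), 10) = add(55, 10) = 65
f(7) = add(f(6), 10) = add(65, 10) = 75
f(8) = add(f(7), 10) = add(75, 10) = 85
f(9) = add(f(8), 10) = add(85, 10) = 95
f(10) = add(f(9), 10) = add(95, 10) = 105
f(11) = add(f(10), 10) = add(105, 10) = 115


115


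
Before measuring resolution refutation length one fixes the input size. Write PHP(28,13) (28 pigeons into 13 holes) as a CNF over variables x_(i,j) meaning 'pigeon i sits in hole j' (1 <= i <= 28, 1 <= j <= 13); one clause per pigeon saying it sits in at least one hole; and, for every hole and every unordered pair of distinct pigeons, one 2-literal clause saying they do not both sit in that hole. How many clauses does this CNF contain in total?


PHP(28,13): 28 pigeons, 13 holes, 28*13 = 364 variables.
- pigeon clauses: one per pigeon -> 28 clauses
- hole clauses: 13 holes * C(28,2) = 13 * 378 -> 4914 clauses
Total clauses = 28 + 4914 = 4942

4942


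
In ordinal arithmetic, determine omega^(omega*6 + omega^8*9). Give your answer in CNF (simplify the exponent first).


omega^(omega*6 + omega^8*9):
In ordinal addition a term is absorbed by a following term of strictly larger exponent: 1 < 8, so omega*6 + omega^8*9 = omega^8*9.
omega raised to a CNF ordinal is a single CNF term: Result = omega^(omega^8*9)

omega^(omega^8*9)


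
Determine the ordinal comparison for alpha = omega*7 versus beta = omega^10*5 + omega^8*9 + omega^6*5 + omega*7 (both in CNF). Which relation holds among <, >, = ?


Compare term by term from highest exponent:
alpha = omega*7
beta = omega^10*5 + omega^8*9 + omega^6*5 + omega*7
Term 1: alpha has omega^1*7, beta has omega^10*5
Term 2: alpha has omega^0*0, beta has omega^8*9
Term 3: alpha has omega^0*0, beta has omega^6*5
Term 4: alpha has omega^0*0, beta has omega^1*7
Result: alpha < beta

alpha < beta


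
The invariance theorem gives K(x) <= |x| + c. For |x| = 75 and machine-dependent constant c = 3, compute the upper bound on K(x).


K(x) <= |x| + c = 75 + 3 = 78

78


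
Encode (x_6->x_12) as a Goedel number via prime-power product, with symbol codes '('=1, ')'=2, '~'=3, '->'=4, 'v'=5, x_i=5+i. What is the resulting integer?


Formula: (x_6->x_12)
Symbol codes: [1, 11, 4, 17, 2]
Primes: [2, 3, 5, 7, 11]
p_1^1 = 2^1 = 2
p_2^11 = 3^11 = 177147
p_3^4 = 5^4 = 625
p_4^17 = 7^17 = 232630513987207
p_5^2 = 11^2 = 121
Product = 6232981896270378462386250

6232981896270378462386250


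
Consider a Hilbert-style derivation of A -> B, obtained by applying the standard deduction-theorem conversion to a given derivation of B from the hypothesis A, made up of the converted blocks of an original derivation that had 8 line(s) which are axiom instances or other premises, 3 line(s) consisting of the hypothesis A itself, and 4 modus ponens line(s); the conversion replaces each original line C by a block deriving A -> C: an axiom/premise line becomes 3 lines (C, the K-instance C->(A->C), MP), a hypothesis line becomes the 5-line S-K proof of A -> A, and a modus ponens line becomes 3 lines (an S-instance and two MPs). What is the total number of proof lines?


Deduction-theorem conversion, block by block:
- 8 axiom/premise lines -> 3 lines each = 24
- 3 hypothesis lines -> 5 lines each (identity proof A->A) = 15
- 4 MP lines -> 3 lines each (S-instance, MP, MP) = 12
Total = 24 + 15 + 12 = 51 lines.

51


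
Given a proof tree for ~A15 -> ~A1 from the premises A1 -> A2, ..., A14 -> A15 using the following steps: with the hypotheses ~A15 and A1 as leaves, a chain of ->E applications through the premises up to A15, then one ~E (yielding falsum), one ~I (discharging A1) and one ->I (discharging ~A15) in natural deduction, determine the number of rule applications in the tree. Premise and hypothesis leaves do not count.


From hypothesis A1, 14 ->E steps along the 14 premises yield A15.
~E with hypothesis ~A15 gives falsum (1 node); ~I discharging A1 gives ~A1 (1 node); ->I discharging ~A15 gives the goal (1 node).
Total = 14 + 3 = 17 inference nodes.

17


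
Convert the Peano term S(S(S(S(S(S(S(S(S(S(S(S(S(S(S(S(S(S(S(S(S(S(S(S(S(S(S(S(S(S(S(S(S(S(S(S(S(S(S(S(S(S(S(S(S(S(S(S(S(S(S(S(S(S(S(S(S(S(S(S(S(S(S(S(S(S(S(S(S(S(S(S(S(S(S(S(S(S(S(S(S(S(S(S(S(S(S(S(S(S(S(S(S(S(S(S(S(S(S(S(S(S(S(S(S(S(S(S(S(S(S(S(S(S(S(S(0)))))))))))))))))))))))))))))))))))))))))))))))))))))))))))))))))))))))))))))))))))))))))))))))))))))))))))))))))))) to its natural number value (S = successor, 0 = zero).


Counting successors applied to 0:
116 applications of S to 0 = 116

116


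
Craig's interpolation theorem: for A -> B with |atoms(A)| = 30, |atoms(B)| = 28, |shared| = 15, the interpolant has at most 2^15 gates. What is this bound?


Shared atoms = 15
Craig interpolant size bound = 2^15
= 32768

32768


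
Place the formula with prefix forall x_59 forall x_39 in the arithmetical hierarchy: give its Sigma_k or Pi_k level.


Leading quantifier is forall, so the class is Pi.
Number of quantifier blocks = alternations + 1 = 0 + 1 = 1.
Classification: Pi_1

Pi_1


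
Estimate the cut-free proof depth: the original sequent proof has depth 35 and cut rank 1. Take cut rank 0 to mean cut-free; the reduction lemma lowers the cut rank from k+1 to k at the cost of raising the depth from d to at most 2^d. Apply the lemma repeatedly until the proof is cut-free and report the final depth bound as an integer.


Each rank reduction sends depth d to at most 2^d; cut rank r needs r reductions.
2_0(35) = 35
2_1(35) = 2^35 = 34359738368
Cut-free depth bound = 34359738368

34359738368


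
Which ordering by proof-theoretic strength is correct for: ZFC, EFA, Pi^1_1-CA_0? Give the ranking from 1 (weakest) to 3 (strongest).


Ordering by consistency strength:
1. EFA
2. Pi^1_1-CA_0
3. ZFC


ZFC=3, EFA=1, Pi^1_1-CA_0=2


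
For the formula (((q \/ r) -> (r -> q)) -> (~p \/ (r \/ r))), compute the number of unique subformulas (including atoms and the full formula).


Formula: (((q \/ r) -> (r -> q)) -> (~p \/ (r \/ r)))
Subformulas found:
  1. q
  2. r
  3. p
  4. ~p
  5. (r -> q)
  6. (r \/ r)
  7. (q \/ r)
  8. (~p \/ (r \/ r))
  9. ((q \/ r) -> (r -> q))
  10. (((q \/ r) -> (r -> q)) -> (~p \/ (r \/ r)))
Total distinct subformulas = 10

10


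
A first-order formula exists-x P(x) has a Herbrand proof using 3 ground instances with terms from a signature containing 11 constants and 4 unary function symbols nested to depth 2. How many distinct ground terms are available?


Herbrand terms by depth:
Depth 0: 11 constants
Depth 1: 44 new terms (running total: 55)
Depth 2: 176 new terms (running total: 231)
Total distinct ground terms = 231

231


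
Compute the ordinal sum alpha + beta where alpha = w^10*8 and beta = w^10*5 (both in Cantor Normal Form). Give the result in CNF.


Ordinal addition w^10*8 + w^10*5:
Both terms have the same exponent 10.
w^e*c + w^e*d = w^e*(c+d).
Result = w^10*(8+5) = w^10*13

w^10*13


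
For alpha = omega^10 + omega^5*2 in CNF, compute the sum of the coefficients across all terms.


CNF: omega^10 + omega^5*2
Coefficients: 1 + 2 = 3

3


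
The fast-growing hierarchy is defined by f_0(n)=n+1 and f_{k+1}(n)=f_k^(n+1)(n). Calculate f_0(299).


f_0(299) = 299 + 1 = 300

300


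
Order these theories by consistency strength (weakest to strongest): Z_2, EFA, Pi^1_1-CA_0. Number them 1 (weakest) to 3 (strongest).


Ordering by consistency strength:
1. EFA
2. Pi^1_1-CA_0
3. Z_2


Z_2=3, EFA=1, Pi^1_1-CA_0=2


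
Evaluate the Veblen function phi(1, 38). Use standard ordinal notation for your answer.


phi(1, 38):
phi(1, beta) = epsilon_beta (the beta-th epsilon number).
phi(1, 38) = epsilon_38

epsilon_38


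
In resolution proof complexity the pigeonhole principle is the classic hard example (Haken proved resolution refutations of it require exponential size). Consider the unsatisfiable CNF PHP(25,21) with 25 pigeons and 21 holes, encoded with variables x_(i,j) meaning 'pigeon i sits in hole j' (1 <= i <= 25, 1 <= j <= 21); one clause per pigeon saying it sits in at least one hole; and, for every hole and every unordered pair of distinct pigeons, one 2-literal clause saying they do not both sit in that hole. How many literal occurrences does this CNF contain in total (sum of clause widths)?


PHP(25,21): 25 pigeons, 21 holes, 25*21 = 525 variables.
- pigeon clauses: one per pigeon -> 25 clauses of width 21 -> 525 literals
- hole clauses: 21 holes * C(25,2) = 21 * 300 -> 6300 clauses of width 2 -> 12600 literals
Total literal occurrences = 525 + 12600 = 13125

13125


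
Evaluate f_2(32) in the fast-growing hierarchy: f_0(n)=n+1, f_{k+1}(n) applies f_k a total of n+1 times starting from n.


f_2(32) = f_1^33(32)
f_1(m) = 2m + 1.
Iterating: f_1^k(n) = 2^k*(n+1) - 1.
f_2(32) = 2^33*(32+1) - 1 = 8589934592*33 - 1 = 283467841535

283467841535


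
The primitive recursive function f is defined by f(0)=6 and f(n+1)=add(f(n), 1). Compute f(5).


f(0) = 6
f(1) = add(f(0), 1) = add(6, 1) = 7
f(2) = add(f(1), 1) = add(7, 1) = 8
f(3) = add(f(2), 1) = add(8, 1) = 9
f(4) = add(f(3), 1) = add(9, 1) = 10
f(5) = add(f(4), 1) = add(10, 1) = 11


11


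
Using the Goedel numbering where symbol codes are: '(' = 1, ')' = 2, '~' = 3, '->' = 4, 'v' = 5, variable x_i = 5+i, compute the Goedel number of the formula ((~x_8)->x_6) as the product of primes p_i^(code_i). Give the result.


Formula: ((~x_8)->x_6)
Symbol codes: [1, 1, 3, 13, 2, 4, 11, 2]
Primes: [2, 3, 5, 7, 11, 13, 17, 19]
p_1^1 = 2^1 = 2
p_2^1 = 3^1 = 3
p_3^3 = 5^3 = 125
p_4^13 = 7^13 = 96889010407
p_5^2 = 11^2 = 121
p_6^4 = 13^4 = 28561
p_7^11 = 17^11 = 34271896307633
p_8^2 = 19^2 = 361
Product = 3106990319991970282887029533923653250

3106990319991970282887029533923653250


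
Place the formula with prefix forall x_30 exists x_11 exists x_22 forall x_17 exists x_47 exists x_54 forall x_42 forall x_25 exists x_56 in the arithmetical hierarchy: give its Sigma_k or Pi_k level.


Leading quantifier is forall, so the class is Pi.
Number of quantifier blocks = alternations + 1 = 5 + 1 = 6.
Classification: Pi_6

Pi_6


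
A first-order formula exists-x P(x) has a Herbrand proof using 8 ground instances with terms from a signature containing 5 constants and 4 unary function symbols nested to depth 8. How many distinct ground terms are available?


Herbrand terms by depth:
Depth 0: 5 constants
Depth 1: 20 new terms (running total: 25)
Depth 2: 80 new terms (running total: 105)
Depth 3: 320 new terms (running total: 425)
Depth 4: 1280 new terms (running total: 1705)
Depth 5: 5120 new terms (running total: 6825)
Depth 6: 20480 new terms (running total: 27305)
Depth 7: 81920 new terms (running total: 109225)
Depth 8: 327680 new terms (running total: 436905)
Total distinct ground terms = 436905

436905


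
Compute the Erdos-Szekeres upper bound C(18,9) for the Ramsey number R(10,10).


R(10,10) <= C(10+10-2, 10-1) = C(18, 9)
C(18, 9) = 18! / (9! * 9!)
= 48620

48620


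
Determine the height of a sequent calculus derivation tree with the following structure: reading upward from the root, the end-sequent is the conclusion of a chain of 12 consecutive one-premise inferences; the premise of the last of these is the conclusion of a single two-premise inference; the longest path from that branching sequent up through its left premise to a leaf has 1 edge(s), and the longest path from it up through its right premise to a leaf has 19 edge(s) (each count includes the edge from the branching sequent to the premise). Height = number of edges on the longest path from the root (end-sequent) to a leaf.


Longest path through the left premise: 1 edges (measured from the branching sequent)
Longest path through the right premise: 19 edges
Height of the subtree rooted at the branching sequent: max(1, 19) = 19
The branching sequent sits 12 edges above the root (the chain of one-premise inferences), so height = 19 + 12 = 31

31


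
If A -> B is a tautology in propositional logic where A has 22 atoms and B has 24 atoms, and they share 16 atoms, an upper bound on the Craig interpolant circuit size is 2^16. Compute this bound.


Shared atoms = 16
Craig interpolant size bound = 2^16
= 65536

65536


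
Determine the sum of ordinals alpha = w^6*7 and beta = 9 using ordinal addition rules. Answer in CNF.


Ordinal addition w^6*7 + 9:
Leading exponent of alpha (6) > leading exponent of beta (0).
Since alpha's term has higher exponent than beta's leading term,
the sum is simply alpha followed by beta.
Result = w^6*7 + 9

w^6*7 + 9


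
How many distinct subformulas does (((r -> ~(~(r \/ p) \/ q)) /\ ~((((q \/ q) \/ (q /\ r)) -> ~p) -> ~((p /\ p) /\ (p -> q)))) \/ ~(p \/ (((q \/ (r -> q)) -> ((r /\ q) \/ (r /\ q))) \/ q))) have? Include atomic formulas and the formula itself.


Formula: (((r -> ~(~(r \/ p) \/ q)) /\ ~((((q \/ q) \/ (q /\ r)) -> ~p) -> ~((p /\ p) /\ (p -> q)))) \/ ~(p \/ (((q \/ (r -> q)) -> ((r /\ q) \/ (r /\ q))) \/ q)))
Subformulas found:
  1. r
  2. q
  3. p
  4. ~p
  5. (r -> q)
  6. (q /\ r)
  7. (r /\ q)
  8. (r \/ p)
  9. (p /\ p)
  10. (p -> q)
  11. (q \/ q)
  12. ~(r \/ p)
  13. (q \/ (r -> q))
  14. (~(r \/ p) \/ q)
  15. ~(~(r \/ p) \/ q)
  16. ((q \/ q) \/ (q /\ r))
  17. ((r /\ q) \/ (r /\ q))
  18. ((p /\ p) /\ (p -> q))
  19. ~((p /\ p) /\ (p -> q))
  20. (r -> ~(~(r \/ p) \/ q))
  21. (((q \/ q) \/ (q /\ r)) -> ~p)
  22. ((q \/ (r -> q)) -> ((r /\ q) \/ (r /\ q)))
  23. (((q \/ (r -> q)) -> ((r /\ q) \/ (r /\ q))) \/ q)
  24. (p \/ (((q \/ (r -> q)) -> ((r /\ q) \/ (r /\ q))) \/ q))
  25. ~(p \/ (((q \/ (r -> q)) -> ((r /\ q) \/ (r /\ q))) \/ q))
  26. ((((q \/ q) \/ (q /\ r)) -> ~p) -> ~((p /\ p) /\ (p -> q)))
  27. ~((((q \/ q) \/ (q /\ r)) -> ~p) -> ~((p /\ p) /\ (p -> q)))
  28. ((r -> ~(~(r \/ p) \/ q)) /\ ~((((q \/ q) \/ (q /\ r)) -> ~p) -> ~((p /\ p) /\ (p -> q))))
  29. (((r -> ~(~(r \/ p) \/ q)) /\ ~((((q \/ q) \/ (q /\ r)) -> ~p) -> ~((p /\ p) /\ (p -> q)))) \/ ~(p \/ (((q \/ (r -> q)) -> ((r /\ q) \/ (r /\ q))) \/ q)))
Total distinct subformulas = 29

29


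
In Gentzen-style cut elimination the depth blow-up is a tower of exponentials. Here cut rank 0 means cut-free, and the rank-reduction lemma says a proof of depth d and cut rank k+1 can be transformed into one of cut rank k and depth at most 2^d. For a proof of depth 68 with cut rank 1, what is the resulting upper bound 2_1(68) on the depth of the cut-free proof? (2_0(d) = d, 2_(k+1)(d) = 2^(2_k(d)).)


Each rank reduction sends depth d to at most 2^d; cut rank r needs r reductions.
2_0(68) = 68
2_1(68) = 2^68 = 295147905179352825856
Cut-free depth bound = 295147905179352825856

295147905179352825856


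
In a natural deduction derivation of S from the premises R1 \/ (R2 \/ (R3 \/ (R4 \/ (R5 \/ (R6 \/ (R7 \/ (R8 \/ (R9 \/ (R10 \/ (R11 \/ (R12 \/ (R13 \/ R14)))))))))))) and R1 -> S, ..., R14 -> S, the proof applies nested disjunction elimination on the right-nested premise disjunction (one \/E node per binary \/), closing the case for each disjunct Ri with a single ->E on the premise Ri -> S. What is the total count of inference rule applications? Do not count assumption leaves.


The premise R1 \/ (R2 \/ (R3 \/ (R4 \/ (R5 \/ (R6 \/ (R7 \/ (R8 \/ (R9 \/ (R10 \/ (R11 \/ (R12 \/ (R13 \/ R14)))))))))))) contains 14 disjuncts, hence 13 binary \/ connectives.
- Each binary \/ is eliminated once: 13 \/E nodes.
- Each of the 14 cases Ri derives S by one ->E with Ri -> S: 14 ->E nodes.
Total = 13 + 14 = 27

27


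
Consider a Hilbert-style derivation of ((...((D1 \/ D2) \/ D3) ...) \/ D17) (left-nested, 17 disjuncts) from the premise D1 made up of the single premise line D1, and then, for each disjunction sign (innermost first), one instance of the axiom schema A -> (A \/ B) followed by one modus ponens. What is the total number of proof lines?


Building the left-nested 17-ary disjunction from D1:
- 1 premise line (D1)
- 17 disjuncts means 16 disjunction signs; each needs 1 axiom instance + 1 MP = 2 lines: 2 * 16 = 32
Total = 1 + 32 = 33 lines.

33


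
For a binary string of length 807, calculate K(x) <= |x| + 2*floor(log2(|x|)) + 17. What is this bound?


floor(log2(807)) = 9
2 * 9 = 18
K(x) <= 807 + 18 + 17 = 842

842


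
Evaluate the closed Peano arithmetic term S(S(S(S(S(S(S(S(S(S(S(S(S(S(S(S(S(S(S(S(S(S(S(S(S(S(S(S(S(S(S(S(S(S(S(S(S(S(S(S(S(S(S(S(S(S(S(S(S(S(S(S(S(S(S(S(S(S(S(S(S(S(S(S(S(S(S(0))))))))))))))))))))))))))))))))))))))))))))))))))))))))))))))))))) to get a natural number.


Counting successors applied to 0:
67 applications of S to 0 = 67

67


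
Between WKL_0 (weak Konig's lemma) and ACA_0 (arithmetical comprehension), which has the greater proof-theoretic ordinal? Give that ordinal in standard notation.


Proof-theoretic ordinal of WKL_0 (weak Konig's lemma): omega^omega
Proof-theoretic ordinal of ACA_0 (arithmetical comprehension): epsilon_0
Comparing: omega^omega < epsilon_0.
The larger ordinal is epsilon_0 (from ACA_0 (arithmetical comprehension)).

epsilon_0


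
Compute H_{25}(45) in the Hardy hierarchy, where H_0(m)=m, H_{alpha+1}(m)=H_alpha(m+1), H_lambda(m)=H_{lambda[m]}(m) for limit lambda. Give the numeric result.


H_25(45):
For finite ordinals k, H_k(n) = n + k (each successor step adds 1).
H_25(45) = 45 + 25 = 70

70


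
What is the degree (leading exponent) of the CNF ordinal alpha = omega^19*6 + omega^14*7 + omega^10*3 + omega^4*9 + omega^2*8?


CNF: omega^19*6 + omega^14*7 + omega^10*3 + omega^4*9 + omega^2*8
The leading term is omega^19*6, which has exponent 19.

19


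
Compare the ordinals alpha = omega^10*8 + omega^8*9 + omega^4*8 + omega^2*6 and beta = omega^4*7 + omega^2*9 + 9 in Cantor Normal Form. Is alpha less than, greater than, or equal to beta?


Compare term by term from highest exponent:
alpha = omega^10*8 + omega^8*9 + omega^4*8 + omega^2*6
beta = omega^4*7 + omega^2*9 + 9
Term 1: alpha has omega^10*8, beta has omega^4*7
Term 2: alpha has omega^8*9, beta has omega^2*9
Term 3: alpha has omega^4*8, beta has omega^0*9
Term 4: alpha has omega^2*6, beta has omega^0*0
Result: alpha > beta

alpha > beta


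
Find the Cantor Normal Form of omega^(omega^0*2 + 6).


omega^(omega^0*2 + 6):
omega^0 = 1, so the exponent is 2 + 6 = 8 (finite ordinal addition).
Result = omega^8, already a single CNF term.

omega^8


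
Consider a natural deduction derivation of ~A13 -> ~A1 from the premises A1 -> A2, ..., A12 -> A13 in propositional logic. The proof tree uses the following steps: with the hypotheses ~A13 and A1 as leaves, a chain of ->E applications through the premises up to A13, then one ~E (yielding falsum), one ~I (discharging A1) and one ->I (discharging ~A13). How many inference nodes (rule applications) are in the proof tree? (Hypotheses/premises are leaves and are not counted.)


From hypothesis A1, 12 ->E steps along the 12 premises yield A13.
~E with hypothesis ~A13 gives falsum (1 node); ~I discharging A1 gives ~A1 (1 node); ->I discharging ~A13 gives the goal (1 node).
Total = 12 + 3 = 15 inference nodes.

15


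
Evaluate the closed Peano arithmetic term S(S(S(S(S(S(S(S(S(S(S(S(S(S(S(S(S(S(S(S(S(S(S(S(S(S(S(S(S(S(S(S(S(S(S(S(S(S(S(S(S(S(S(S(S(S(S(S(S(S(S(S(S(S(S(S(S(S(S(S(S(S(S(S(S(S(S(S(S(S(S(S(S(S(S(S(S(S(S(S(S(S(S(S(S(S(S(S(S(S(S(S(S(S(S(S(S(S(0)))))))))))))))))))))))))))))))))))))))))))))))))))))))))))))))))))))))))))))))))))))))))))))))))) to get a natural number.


Counting successors applied to 0:
98 applications of S to 0 = 98

98


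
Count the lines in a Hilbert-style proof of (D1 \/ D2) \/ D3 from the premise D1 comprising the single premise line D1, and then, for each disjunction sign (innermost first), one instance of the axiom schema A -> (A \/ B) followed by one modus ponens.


Building the left-nested 3-ary disjunction from D1:
- 1 premise line (D1)
- 3 disjuncts means 2 disjunction signs; each needs 1 axiom instance + 1 MP = 2 lines: 2 * 2 = 4
Total = 1 + 4 = 5 lines.

5


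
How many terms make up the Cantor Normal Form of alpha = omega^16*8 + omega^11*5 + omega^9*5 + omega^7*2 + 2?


CNF: omega^16*8 + omega^11*5 + omega^9*5 + omega^7*2 + 2
Count the summands separated by '+':
  term 1: omega^16*8
  term 2: omega^11*5
  term 3: omega^9*5
  term 4: omega^7*2
  term 5: 2
Total terms = 5

5


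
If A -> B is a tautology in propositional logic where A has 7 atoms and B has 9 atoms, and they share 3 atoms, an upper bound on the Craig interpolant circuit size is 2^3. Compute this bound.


Shared atoms = 3
Craig interpolant size bound = 2^3
= 8

8


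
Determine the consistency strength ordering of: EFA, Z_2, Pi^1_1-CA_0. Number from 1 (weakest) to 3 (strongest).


Ordering by consistency strength:
1. EFA
2. Pi^1_1-CA_0
3. Z_2


EFA=1, Z_2=3, Pi^1_1-CA_0=2


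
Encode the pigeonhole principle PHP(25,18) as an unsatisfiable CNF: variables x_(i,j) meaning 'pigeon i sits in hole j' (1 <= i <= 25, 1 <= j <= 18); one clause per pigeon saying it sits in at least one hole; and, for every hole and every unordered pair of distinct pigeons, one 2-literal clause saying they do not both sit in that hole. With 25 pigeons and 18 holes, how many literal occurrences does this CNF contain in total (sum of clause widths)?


PHP(25,18): 25 pigeons, 18 holes, 25*18 = 450 variables.
- pigeon clauses: one per pigeon -> 25 clauses of width 18 -> 450 literals
- hole clauses: 18 holes * C(25,2) = 18 * 300 -> 5400 clauses of width 2 -> 10800 literals
Total literal occurrences = 450 + 10800 = 11250

11250


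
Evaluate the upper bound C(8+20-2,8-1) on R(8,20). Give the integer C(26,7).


R(8,20) <= C(8+20-2, 8-1) = C(26, 7)
C(26, 7) = 26! / (7! * 19!)
= 657800

657800


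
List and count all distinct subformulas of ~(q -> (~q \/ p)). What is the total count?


Formula: ~(q -> (~q \/ p))
Subformulas found:
  1. q
  2. p
  3. ~q
  4. (~q \/ p)
  5. (q -> (~q \/ p))
  6. ~(q -> (~q \/ p))
Total distinct subformulas = 6

6


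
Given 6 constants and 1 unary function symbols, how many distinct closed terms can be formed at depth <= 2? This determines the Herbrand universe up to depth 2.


Herbrand terms by depth:
Depth 0: 6 constants
Depth 1: 6 new terms (running total: 12)
Depth 2: 6 new terms (running total: 18)
Total distinct ground terms = 18

18


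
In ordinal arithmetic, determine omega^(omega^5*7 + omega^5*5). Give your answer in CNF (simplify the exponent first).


omega^(omega^5*7 + omega^5*5):
Both terms of the exponent have the same exponent 5, so they merge: omega^5*7 + omega^5*5 = omega^5*(7+5) = omega^5*12.
omega raised to a CNF ordinal is a single CNF term: Result = omega^(omega^5*12)

omega^(omega^5*12)


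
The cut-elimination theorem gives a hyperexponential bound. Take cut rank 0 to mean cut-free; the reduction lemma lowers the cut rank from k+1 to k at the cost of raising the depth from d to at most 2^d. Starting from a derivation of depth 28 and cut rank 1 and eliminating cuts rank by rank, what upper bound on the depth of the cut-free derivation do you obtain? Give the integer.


Each rank reduction sends depth d to at most 2^d; cut rank r needs r reductions.
2_0(28) = 28
2_1(28) = 2^28 = 268435456
Cut-free depth bound = 268435456

268435456


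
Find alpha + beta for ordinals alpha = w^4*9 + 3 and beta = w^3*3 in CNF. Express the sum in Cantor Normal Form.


Ordinal addition (w^4*9 + 3) + w^3*3:
alpha's leading term has exponent 4 > beta's exponent 3, so it survives.
alpha's tail term has exponent 0 < beta's exponent 3, so it is absorbed by beta.
In ordinal addition, any term followed by a strictly larger-exponent term is absorbed.
Result = w^4*9 + w^3*3

w^4*9 + w^3*3


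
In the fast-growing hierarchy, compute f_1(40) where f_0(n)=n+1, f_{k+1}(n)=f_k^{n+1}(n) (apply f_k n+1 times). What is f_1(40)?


f_1(40) = f_0^41(40)
f_0 adds 1 each time, applied 41 times.
f_1(40) = 40 + 41 = 81

81


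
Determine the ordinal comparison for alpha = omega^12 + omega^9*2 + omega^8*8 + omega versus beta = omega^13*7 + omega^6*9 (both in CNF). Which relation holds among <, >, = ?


Compare term by term from highest exponent:
alpha = omega^12 + omega^9*2 + omega^8*8 + omega
beta = omega^13*7 + omega^6*9
Term 1: alpha has omega^12*1, beta has omega^13*7
Term 2: alpha has omega^9*2, beta has omega^6*9
Term 3: alpha has omega^8*8, beta has omega^0*0
Term 4: alpha has omega^1*1, beta has omega^0*0
Result: alpha < beta

alpha < beta


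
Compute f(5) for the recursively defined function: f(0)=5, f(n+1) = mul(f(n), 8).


f(0) = 5
f(1) = mul(f(0), 8) = mul(5, 8) = 40
f(2) = mul(f(1), 8) = mul(40, 8) = 320
f(3) = mul(f(2), 8) = mul(320, 8) = 2560
f(4) = mul(f(3), 8) = mul(2560, 8) = 20480
f(5) = mul(f(4), 8) = mul(20480, 8) = 163840


163840


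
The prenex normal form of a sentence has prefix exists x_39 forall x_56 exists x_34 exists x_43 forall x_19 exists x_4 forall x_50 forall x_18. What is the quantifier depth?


Quantifier prefix has 8 quantifier symbols.
Quantifier depth = 8

8


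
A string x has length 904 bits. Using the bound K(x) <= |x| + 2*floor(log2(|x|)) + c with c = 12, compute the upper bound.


floor(log2(904)) = 9
2 * 9 = 18
K(x) <= 904 + 18 + 12 = 934

934


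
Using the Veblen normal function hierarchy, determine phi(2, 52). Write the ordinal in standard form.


phi(2, 52):
phi(2, beta) = zeta_beta (the beta-th zeta number, fixed point of epsilon).
phi(2, 52) = zeta_52

zeta_52


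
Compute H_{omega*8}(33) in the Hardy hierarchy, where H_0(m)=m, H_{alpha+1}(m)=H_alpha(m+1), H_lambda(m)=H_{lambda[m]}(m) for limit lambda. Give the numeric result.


H_{omega*8}(33):
For the Hardy hierarchy, H_{omega*k}(n) = 2^k * n.
2^8 = 256.
256 * 33 = 8448

8448


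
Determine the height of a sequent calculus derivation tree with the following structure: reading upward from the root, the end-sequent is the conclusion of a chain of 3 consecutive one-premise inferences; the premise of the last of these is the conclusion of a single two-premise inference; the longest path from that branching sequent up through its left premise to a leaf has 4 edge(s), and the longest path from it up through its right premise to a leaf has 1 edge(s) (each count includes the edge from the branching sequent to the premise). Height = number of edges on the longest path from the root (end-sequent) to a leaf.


Longest path through the left premise: 4 edges (measured from the branching sequent)
Longest path through the right premise: 1 edges
Height of the subtree rooted at the branching sequent: max(4, 1) = 4
The branching sequent sits 3 edges above the root (the chain of one-premise inferences), so height = 4 + 3 = 7

7


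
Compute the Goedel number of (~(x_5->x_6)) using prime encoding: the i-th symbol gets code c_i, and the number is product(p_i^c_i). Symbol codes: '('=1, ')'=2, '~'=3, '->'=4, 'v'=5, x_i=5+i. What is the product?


Formula: (~(x_5->x_6))
Symbol codes: [1, 3, 1, 10, 4, 11, 2, 2]
Primes: [2, 3, 5, 7, 11, 13, 17, 19]
p_1^1 = 2^1 = 2
p_2^3 = 3^3 = 27
p_3^1 = 5^1 = 5
p_4^10 = 7^10 = 282475249
p_5^4 = 11^4 = 14641
p_6^11 = 13^11 = 1792160394037
p_7^2 = 17^2 = 289
p_8^2 = 19^2 = 361
Product = 208783813081185499077901216626390

208783813081185499077901216626390


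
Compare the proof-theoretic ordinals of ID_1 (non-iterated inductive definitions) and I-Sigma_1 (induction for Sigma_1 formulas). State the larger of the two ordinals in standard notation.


Proof-theoretic ordinal of ID_1 (non-iterated inductive definitions): psi_0(epsilon_{Omega+1})
Proof-theoretic ordinal of I-Sigma_1 (induction for Sigma_1 formulas): omega^omega
Comparing: omega^omega < psi_0(epsilon_{Omega+1}).
The larger ordinal is psi_0(epsilon_{Omega+1}) (from ID_1 (non-iterated inductive definitions)).

psi_0(epsilon_{Omega+1})


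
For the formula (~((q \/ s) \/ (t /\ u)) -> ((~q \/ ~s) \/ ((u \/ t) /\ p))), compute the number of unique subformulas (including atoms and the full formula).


Formula: (~((q \/ s) \/ (t /\ u)) -> ((~q \/ ~s) \/ ((u \/ t) /\ p)))
Subformulas found:
  1. q
  2. u
  3. s
  4. t
  5. p
  6. ~s
  7. ~q
  8. (u \/ t)
  9. (q \/ s)
  10. (t /\ u)
  11. (~q \/ ~s)
  12. ((u \/ t) /\ p)
  13. ((q \/ s) \/ (t /\ u))
  14. ~((q \/ s) \/ (t /\ u))
  15. ((~q \/ ~s) \/ ((u \/ t) /\ p))
  16. (~((q \/ s) \/ (t /\ u)) -> ((~q \/ ~s) \/ ((u \/ t) /\ p)))
Total distinct subformulas = 16

16


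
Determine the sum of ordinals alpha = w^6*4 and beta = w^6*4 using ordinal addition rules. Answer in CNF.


Ordinal addition w^6*4 + w^6*4:
Both terms have the same exponent 6.
w^e*c + w^e*d = w^e*(c+d).
Result = w^6*(4+4) = w^6*8

w^6*8


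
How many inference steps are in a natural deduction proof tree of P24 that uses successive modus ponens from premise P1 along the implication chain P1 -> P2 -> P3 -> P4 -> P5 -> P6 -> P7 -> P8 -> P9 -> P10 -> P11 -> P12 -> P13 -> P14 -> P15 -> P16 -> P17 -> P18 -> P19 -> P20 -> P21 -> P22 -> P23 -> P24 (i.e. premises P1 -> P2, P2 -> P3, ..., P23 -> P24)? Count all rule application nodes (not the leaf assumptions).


We have a chain: P1 -> P2 -> P3 -> P4 -> P5 -> P6 -> P7 -> P8 -> P9 -> P10 -> P11 -> P12 -> P13 -> P14 -> P15 -> P16 -> P17 -> P18 -> P19 -> P20 -> P21 -> P22 -> P23 -> P24.
Each modus ponens application produces the next variable.
The chain has 24 propositions, so 24-1 = 23 modus ponens steps.
Total inference nodes = 23

23
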